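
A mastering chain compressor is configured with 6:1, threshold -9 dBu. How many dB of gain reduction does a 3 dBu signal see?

10 dB

Overshoot = 3 − (-9) = 12 dB.
A 6:1 ratio leaves 2 dB of that excess.
Gain reduction = 12 − 2 = 10 dB.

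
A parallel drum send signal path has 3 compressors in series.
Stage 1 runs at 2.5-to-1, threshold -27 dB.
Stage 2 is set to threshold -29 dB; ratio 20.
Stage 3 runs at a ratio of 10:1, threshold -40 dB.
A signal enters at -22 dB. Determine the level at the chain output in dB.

-38.88 dB

Stage 1: 5 dB above -27 dB, reduced 2.5:1 to 2 dB above → -25 dB.
Stage 2: overshoot 4 dB → 4/20 = 0.2 dB → -28.8 dB.
Stage 3: overshoot 11.2 dB → 11.2/10 = 1.12 dB → -38.88 dB.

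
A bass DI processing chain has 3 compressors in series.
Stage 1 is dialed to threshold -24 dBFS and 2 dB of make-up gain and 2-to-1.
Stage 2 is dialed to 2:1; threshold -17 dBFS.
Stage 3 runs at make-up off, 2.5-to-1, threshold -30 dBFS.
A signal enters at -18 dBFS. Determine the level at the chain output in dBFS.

Stage 1: -18 dBFS is 6 dB over -24 dBFS; at 2:1 that becomes 3 dB over, giving -21 dBFS; +2 dB make-up → -19 dBFS.
Stage 2: below threshold (-19 ≤ -17); passes unchanged; output -19 dBFS.
Stage 3: overshoot 11 dB → 11/2.5 = 4.4 dB → -25.6 dBFS.

-25.6 dBFS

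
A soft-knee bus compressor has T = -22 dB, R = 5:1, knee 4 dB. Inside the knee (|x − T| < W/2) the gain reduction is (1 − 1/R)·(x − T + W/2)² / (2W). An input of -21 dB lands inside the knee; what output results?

x − T + W/2 = -21 − (-22) + 2 = 3.
GR = (1 − 1/5) × 3² / 8 = 0.8 × 9 / 8 = 0.9 dB.
Output = -21 − 0.9 = -21.9 dB.

-21.9 dB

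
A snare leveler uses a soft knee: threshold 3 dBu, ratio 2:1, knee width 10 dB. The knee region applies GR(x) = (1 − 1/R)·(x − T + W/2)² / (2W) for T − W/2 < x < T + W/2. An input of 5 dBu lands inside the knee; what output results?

3.775 dBu

x − T + W/2 = 5 − 3 + 5 = 7.
GR = (1 − 1/2) × 7² / 20 = 0.5 × 49 / 20 = 1.225 dB.
Output = 5 − 1.225 = 3.775 dBu.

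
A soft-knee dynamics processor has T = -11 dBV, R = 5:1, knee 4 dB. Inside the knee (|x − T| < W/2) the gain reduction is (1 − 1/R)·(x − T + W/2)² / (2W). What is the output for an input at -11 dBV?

-11.4 dBV

x − T + W/2 = -11 − (-11) + 2 = 2.
GR = (1 − 1/5) × 2² / 8 = 0.8 × 4 / 8 = 0.4 dB.
Output = -11 − 0.4 = -11.4 dBV.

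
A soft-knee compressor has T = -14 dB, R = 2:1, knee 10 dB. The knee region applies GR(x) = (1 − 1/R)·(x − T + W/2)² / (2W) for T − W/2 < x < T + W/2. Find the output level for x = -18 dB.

x − T + W/2 = -18 − (-14) + 5 = 1.
GR = (1 − 1/2) × 1² / 20 = 0.5 × 1 / 20 = 0.025 dB.
Output = -18 − 0.025 = -18.025 dB.

-18.025 dB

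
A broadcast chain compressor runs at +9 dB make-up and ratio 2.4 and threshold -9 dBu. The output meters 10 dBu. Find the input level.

15 dBu

Before make-up, the level was 10 − 9 = 1 dBu.
The compressed level sits 1 − (-9) = 10 dB over threshold.
Before 2.4:1 compression the overshoot was 10 × 2.4 = 24 dB, so input = -9 + 24 = 15 dBu.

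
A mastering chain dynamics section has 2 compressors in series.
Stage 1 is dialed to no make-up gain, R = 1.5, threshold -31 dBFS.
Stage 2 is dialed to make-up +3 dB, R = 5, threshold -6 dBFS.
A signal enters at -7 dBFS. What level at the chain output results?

-12 dBFS

Stage 1: -7 dBFS is 24 dB over -31 dBFS; at 1.5:1 that becomes 16 dB over, giving -15 dBFS.
Stage 2: -15 dBFS is at or below the -6 dBFS threshold — no compression; make-up brings it to -12 dBFS.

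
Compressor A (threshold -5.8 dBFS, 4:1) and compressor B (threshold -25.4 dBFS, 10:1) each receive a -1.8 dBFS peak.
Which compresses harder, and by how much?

B, by 18.24 dB

A: GR = 4 − 4/4 = 3 dB.
B: GR = 23.6 − 23.6/10 = 21.24 dB.
Difference: 18.24 dB in favour of B.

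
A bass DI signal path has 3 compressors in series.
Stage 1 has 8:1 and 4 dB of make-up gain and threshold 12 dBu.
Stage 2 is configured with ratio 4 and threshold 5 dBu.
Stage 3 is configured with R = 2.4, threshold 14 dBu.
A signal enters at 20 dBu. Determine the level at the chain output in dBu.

8 dBu

Stage 1: 20 dBu is 8 dB over 12 dBu; at 8:1 that becomes 1 dB over, giving 13 dBu; +4 dB make-up → 17 dBu.
Stage 2: overshoot 12 dB → 12/4 = 3 dB → 8 dBu.
Stage 3: 8 dBu ≤ 14 dBu, so stage 3 doesn't engage; output 8 dBu.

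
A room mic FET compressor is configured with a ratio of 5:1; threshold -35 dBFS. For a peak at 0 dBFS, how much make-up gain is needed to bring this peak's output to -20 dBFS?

8 dB

The peak compresses to -35 + 35/5 = -28 dBFS.
To reach -20 dBFS requires -20 − (-28) = 8 dB of make-up.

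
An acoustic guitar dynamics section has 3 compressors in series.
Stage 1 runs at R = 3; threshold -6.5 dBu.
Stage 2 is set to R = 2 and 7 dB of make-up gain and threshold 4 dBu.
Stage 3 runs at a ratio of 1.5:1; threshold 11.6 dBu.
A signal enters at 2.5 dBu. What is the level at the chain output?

Stage 1: overshoot 9 dB → 9/3 = 3 dB → -3.5 dBu.
Stage 2: below threshold (-3.5 ≤ 4); passes unchanged; make-up brings it to 3.5 dBu.
Stage 3: 3.5 dBu ≤ 11.6 dBu, so stage 3 doesn't engage; output 3.5 dBu.

3.5 dBu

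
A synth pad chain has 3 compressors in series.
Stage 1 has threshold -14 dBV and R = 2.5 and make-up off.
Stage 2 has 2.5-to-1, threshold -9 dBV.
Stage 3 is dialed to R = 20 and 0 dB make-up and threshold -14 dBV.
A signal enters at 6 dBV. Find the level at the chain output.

-13.69 dBV

Stage 1: overshoot 20 dB → 20/2.5 = 8 dB → -6 dBV.
Stage 2: -6 dBV is 3 dB over -9 dBV; at 2.5:1 that becomes 1.2 dB over, giving -7.8 dBV.
Stage 3: -7.8 dBV is 6.2 dB over -14 dBV; at 20:1 that becomes 0.31 dB over, giving -13.69 dBV.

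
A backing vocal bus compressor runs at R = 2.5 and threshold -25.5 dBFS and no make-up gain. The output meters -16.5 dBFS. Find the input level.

-3 dBFS

Post-compression overshoot = -16.5 − (-25.5) = 9 dB.
Undo the ratio: input overshoot = 9 × 2.5 = 22.5 dB, giving input = -3 dBFS.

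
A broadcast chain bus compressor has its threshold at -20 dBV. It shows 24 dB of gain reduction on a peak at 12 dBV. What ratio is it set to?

Input overshoot = 12 − (-20) = 32 dB.
Output overshoot = 32 − 24 = 8 dB.
Ratio = input overshoot / output overshoot = 32 / 8 = 4.

4:1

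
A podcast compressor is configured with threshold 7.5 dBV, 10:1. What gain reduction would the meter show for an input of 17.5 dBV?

9 dB

The signal is 10 dB above threshold.
At 10:1, output sits 10/10 = 1 dB above threshold.
So the signal is attenuated by 10 − 1 = 9 dB.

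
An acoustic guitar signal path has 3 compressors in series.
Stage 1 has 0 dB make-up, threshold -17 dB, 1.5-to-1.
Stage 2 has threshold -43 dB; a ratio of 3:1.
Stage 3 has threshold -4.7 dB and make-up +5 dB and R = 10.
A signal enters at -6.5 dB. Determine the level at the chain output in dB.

-27 dB

Stage 1: overshoot 10.5 dB → 10.5/1.5 = 7 dB → -10 dB.
Stage 2: 33 dB above -43 dB, reduced 3:1 to 11 dB above → -32 dB.
Stage 3: -32 dB ≤ -4.7 dB, so stage 3 doesn't engage; make-up brings it to -27 dB.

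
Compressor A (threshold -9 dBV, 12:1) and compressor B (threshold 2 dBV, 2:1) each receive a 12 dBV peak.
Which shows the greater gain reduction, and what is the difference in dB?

A, by 14.25 dB

A: GR = 21 − 21/12 = 19.25 dB.
B: GR = 10 − 10/2 = 5 dB.
Difference: 14.25 dB in favour of A.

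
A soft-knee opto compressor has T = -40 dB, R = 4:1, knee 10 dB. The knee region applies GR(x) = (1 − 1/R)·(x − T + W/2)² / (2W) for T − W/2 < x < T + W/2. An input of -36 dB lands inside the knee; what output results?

x − T + W/2 = -36 − (-40) + 5 = 9.
GR = (1 − 1/4) × 9² / 20 = 0.75 × 81 / 20 = 3.0375 dB.
Output = -36 − 3.0375 = -39.0375 dB.

-39.0375 dB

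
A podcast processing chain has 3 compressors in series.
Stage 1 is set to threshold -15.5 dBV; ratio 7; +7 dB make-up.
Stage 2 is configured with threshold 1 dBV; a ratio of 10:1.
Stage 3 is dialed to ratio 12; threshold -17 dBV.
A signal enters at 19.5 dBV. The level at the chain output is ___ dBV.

-15.875 dBV

Stage 1: overshoot 35 dB → 35/7 = 5 dB → -10.5 dBV; +7 dB make-up → -3.5 dBV.
Stage 2: -3.5 dBV is at or below the 1 dBV threshold — no compression; output -3.5 dBV.
Stage 3: 13.5 dB above -17 dBV, reduced 12:1 to 1.125 dB above → -15.875 dBV.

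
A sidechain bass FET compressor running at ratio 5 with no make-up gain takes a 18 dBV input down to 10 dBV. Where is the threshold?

8 dBV

Input is 10 dB above T (since output overshoot × R = input overshoot: (10 − T)·5 = 18 − T gives T = 8 dBV).
Check: 8 + (18 − 8)/5 = 8 + 2 = 10 dBV. ✓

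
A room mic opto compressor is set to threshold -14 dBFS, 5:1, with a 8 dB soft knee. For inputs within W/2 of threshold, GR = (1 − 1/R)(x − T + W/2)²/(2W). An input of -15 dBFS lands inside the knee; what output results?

x − T + W/2 = -15 − (-14) + 4 = 3.
GR = (1 − 1/5) × 3² / 16 = 0.8 × 9 / 16 = 0.45 dB.
Output = -15 − 0.45 = -15.45 dBFS.

-15.45 dBFS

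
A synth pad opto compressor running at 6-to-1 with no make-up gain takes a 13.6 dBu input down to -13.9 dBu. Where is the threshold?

Input is 33 dB above T (since output overshoot × R = input overshoot: (-13.9 − T)·6 = 13.6 − T gives T = -19.4 dBu).
Check: -19.4 + (13.6 − (-19.4))/6 = -19.4 + 5.5 = -13.9 dBu. ✓

-19.4 dBu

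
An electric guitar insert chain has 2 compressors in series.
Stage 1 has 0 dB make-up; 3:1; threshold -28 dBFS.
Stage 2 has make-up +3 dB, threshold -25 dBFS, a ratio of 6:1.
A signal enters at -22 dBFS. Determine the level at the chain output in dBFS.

Stage 1: 6 dB above -28 dBFS, reduced 3:1 to 2 dB above → -26 dBFS.
Stage 2: below threshold (-26 ≤ -25); passes unchanged; make-up brings it to -23 dBFS.

-23 dBFS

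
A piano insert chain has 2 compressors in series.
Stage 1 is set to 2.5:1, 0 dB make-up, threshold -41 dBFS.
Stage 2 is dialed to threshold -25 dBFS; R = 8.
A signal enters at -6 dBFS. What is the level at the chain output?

-27 dBFS

Stage 1: overshoot 35 dB → 35/2.5 = 14 dB → -27 dBFS.
Stage 2: -27 dBFS ≤ -25 dBFS, so stage 2 doesn't engage; output -27 dBFS.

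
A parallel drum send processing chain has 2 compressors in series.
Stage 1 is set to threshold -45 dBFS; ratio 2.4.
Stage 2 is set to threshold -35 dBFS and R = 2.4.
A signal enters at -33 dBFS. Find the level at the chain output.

-40 dBFS

Stage 1: overshoot 12 dB → 12/2.4 = 5 dB → -40 dBFS.
Stage 2: -40 dBFS is at or below the -35 dBFS threshold — no compression; output -40 dBFS.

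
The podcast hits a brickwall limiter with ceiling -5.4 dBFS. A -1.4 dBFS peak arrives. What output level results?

The limiter clamps the peak to its -5.4 dBFS ceiling.

-5.4 dBFS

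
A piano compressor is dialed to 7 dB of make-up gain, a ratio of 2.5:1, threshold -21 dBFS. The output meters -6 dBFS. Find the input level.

-1 dBFS

Stripping the +7 dB make-up gives -13 dBFS at the gain stage.
The compressed level sits -13 − (-21) = 8 dB over threshold.
Before 2.5:1 compression the overshoot was 8 × 2.5 = 20 dB, so input = -21 + 20 = -1 dBFS.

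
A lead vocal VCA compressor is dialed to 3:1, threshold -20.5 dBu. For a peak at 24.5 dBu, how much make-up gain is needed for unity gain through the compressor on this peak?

The peak compresses to -20.5 + 45/3 = -5.5 dBu.
To reach 24.5 dBu requires 24.5 − (-5.5) = 30 dB of make-up.

30 dB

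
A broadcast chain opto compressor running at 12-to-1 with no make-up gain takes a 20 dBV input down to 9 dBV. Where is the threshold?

8 dBV

Let T be the threshold. Output overshoot = (input overshoot)/R, so 9 − T = (20 − T)/12.
12·(9 − T) = 20 − T → 11·T = 108 − 20 = 88.
T = 88/11 = 8 dBV.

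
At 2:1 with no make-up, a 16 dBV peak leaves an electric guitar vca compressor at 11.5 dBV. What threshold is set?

Let T be the threshold. Output overshoot = (input overshoot)/R, so 11.5 − T = (16 − T)/2.
2·(11.5 − T) = 16 − T → 1·T = 23 − 16 = 7.
T = 7/1 = 7 dBV.

7 dBV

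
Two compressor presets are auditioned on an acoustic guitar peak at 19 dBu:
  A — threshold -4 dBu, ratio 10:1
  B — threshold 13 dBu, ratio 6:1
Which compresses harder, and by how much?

A, by 15.7 dB

A: 23 dB over, compressed to 2.3 dB over, so 20.7 dB of GR.
B: 6 dB over, compressed to 1 dB over, so 5 dB of GR.
A reduces 15.7 dB more.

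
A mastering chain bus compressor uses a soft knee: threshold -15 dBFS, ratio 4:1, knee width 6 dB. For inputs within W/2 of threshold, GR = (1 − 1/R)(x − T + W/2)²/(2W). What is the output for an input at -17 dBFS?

-17.0625 dBFS

x − T + W/2 = -17 − (-15) + 3 = 1.
GR = (1 − 1/4) × 1² / 12 = 0.75 × 1 / 12 = 0.0625 dB.
Output = -17 − 0.0625 = -17.0625 dBFS.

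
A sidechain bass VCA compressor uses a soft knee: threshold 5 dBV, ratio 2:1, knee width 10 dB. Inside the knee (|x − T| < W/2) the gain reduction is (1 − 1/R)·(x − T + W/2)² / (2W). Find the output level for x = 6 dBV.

5.1 dBV

x − T + W/2 = 6 − 5 + 5 = 6.
GR = (1 − 1/2) × 6² / 20 = 0.5 × 36 / 20 = 0.9 dB.
Output = 6 − 0.9 = 5.1 dBV.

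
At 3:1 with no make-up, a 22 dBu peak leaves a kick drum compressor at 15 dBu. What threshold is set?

11.5 dBu

Let T be the threshold. Output overshoot = (input overshoot)/R, so 15 − T = (22 − T)/3.
3·(15 − T) = 22 − T → 2·T = 45 − 22 = 23.
T = 23/2 = 11.5 dBu.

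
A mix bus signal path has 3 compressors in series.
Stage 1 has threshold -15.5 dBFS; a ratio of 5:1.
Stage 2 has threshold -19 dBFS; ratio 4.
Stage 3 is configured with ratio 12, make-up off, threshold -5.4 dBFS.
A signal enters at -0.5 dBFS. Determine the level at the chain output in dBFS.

Stage 1: -0.5 dBFS is 15 dB over -15.5 dBFS; at 5:1 that becomes 3 dB over, giving -12.5 dBFS.
Stage 2: overshoot 6.5 dB → 6.5/4 = 1.625 dB → -17.375 dBFS.
Stage 3: -17.375 dBFS is at or below the -5.4 dBFS threshold — no compression; output -17.375 dBFS.

-17.375 dBFS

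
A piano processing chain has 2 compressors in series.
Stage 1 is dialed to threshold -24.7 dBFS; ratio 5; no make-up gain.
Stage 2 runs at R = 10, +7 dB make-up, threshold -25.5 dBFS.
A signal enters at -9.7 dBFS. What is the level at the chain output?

Stage 1: 15 dB above -24.7 dBFS, reduced 5:1 to 3 dB above → -21.7 dBFS.
Stage 2: overshoot 3.8 dB → 3.8/10 = 0.38 dB → -25.12 dBFS; +7 dB make-up → -18.12 dBFS.

-18.12 dBFS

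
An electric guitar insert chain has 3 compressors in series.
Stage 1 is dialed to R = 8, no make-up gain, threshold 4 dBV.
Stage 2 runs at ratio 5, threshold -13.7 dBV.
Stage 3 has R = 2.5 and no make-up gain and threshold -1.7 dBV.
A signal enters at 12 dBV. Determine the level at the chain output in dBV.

Stage 1: 8 dB above 4 dBV, reduced 8:1 to 1 dB above → 5 dBV.
Stage 2: 5 dBV is 18.7 dB over -13.7 dBV; at 5:1 that becomes 3.74 dB over, giving -9.96 dBV.
Stage 3: -9.96 dBV ≤ -1.7 dBV, so stage 3 doesn't engage; output -9.96 dBV.

-9.96 dBV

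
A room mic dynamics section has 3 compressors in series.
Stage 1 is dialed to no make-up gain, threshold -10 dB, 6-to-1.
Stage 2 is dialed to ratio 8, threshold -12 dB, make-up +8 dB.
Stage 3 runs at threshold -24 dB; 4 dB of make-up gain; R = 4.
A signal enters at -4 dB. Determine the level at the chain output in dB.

Stage 1: 6 dB above -10 dB, reduced 6:1 to 1 dB above → -9 dB.
Stage 2: 3 dB above -12 dB, reduced 8:1 to 0.375 dB above → -11.625 dB; +8 dB make-up → -3.625 dB.
Stage 3: overshoot 20.375 dB → 20.375/4 = 5.09375 dB → -18.90625 dB; +4 dB make-up → -14.90625 dB.

-14.90625 dB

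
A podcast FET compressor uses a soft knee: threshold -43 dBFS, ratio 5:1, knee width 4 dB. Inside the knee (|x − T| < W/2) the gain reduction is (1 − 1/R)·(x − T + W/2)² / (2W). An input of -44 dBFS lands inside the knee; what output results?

-44.1 dBFS

x − T + W/2 = -44 − (-43) + 2 = 1.
GR = (1 − 1/5) × 1² / 8 = 0.8 × 1 / 8 = 0.1 dB.
Output = -44 − 0.1 = -44.1 dBFS.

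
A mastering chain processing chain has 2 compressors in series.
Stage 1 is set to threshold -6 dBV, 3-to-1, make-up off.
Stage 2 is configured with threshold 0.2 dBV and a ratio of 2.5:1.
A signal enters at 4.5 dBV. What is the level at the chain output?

Stage 1: overshoot 10.5 dB → 10.5/3 = 3.5 dB → -2.5 dBV.
Stage 2: -2.5 dBV ≤ 0.2 dBV, so stage 2 doesn't engage; output -2.5 dBV.

-2.5 dBV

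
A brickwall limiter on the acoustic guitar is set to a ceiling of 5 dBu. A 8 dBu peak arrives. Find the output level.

A brickwall limiter is an ∞:1 compressor: any input above the ceiling is clamped to 5 dBu.

5 dBu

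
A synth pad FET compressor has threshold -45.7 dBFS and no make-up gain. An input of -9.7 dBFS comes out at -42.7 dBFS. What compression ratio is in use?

12:1

Input overshoot = -9.7 − (-45.7) = 36 dB; output overshoot = -42.7 − (-45.7) = 3 dB.
Ratio = 36 / 3 = 12.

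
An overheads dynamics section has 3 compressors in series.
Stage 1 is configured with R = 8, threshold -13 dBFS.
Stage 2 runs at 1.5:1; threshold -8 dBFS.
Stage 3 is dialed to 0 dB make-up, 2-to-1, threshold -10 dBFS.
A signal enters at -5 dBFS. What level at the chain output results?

-12 dBFS

Stage 1: 8 dB above -13 dBFS, reduced 8:1 to 1 dB above → -12 dBFS.
Stage 2: below threshold (-12 ≤ -8); passes unchanged; output -12 dBFS.
Stage 3: -12 dBFS is at or below the -10 dBFS threshold — no compression; output -12 dBFS.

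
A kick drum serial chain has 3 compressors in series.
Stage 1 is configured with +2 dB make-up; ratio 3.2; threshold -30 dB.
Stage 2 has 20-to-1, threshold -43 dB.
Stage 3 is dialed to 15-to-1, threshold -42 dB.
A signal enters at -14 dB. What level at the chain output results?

Stage 1: -14 dB is 16 dB over -30 dB; at 3.2:1 that becomes 5 dB over, giving -25 dB; +2 dB make-up → -23 dB.
Stage 2: overshoot 20 dB → 20/20 = 1 dB → -42 dB.
Stage 3: -42 dB is at or below the -42 dB threshold — no compression; output -42 dB.

-42 dB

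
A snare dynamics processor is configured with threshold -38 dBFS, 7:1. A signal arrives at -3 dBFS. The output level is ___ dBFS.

-33 dBFS

The input is 35 dB above the -38 dBFS threshold.
7:1 compression reduces that to 35/7 = 5 dB over.
That puts the output at -33 dBFS.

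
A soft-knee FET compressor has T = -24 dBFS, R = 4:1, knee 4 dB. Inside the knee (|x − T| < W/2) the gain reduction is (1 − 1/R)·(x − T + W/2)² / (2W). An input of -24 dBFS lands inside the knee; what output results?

x − T + W/2 = -24 − (-24) + 2 = 2.
GR = (1 − 1/4) × 2² / 8 = 0.75 × 4 / 8 = 0.375 dB.
Output = -24 − 0.375 = -24.375 dBFS.

-24.375 dBFS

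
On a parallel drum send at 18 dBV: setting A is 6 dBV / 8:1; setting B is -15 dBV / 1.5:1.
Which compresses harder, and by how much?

A: GR = 12 − 12/8 = 10.5 dB.
B: GR = 33 − 33/1.5 = 11 dB.
Difference: 0.5 dB in favour of B.

B, by 0.5 dB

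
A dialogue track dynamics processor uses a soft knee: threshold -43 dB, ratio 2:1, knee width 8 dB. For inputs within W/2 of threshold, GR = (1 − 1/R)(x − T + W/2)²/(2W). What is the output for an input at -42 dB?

x − T + W/2 = -42 − (-43) + 4 = 5.
GR = (1 − 1/2) × 5² / 16 = 0.5 × 25 / 16 = 0.78125 dB.
Output = -42 − 0.78125 = -42.78125 dB.

-42.78125 dB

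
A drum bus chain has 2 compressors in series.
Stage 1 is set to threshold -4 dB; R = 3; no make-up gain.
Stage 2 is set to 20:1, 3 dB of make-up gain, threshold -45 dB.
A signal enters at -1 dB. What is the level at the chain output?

-39.9 dB

Stage 1: overshoot 3 dB → 3/3 = 1 dB → -3 dB.
Stage 2: -3 dB is 42 dB over -45 dB; at 20:1 that becomes 2.1 dB over, giving -42.9 dB; +3 dB make-up → -39.9 dB.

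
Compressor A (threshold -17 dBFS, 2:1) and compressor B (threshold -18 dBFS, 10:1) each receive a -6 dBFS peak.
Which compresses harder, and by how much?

A: GR = 11 − 11/2 = 5.5 dB.
B: GR = 12 − 12/10 = 10.8 dB.
B applies 5.3 dB more gain reduction.

B, by 5.3 dB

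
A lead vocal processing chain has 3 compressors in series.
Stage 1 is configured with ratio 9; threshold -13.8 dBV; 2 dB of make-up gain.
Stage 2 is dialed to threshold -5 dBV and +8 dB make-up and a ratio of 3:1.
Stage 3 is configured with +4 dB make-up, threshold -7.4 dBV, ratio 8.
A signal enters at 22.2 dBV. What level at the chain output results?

-2.45 dBV

Stage 1: overshoot 36 dB → 36/9 = 4 dB → -9.8 dBV; +2 dB make-up → -7.8 dBV.
Stage 2: -7.8 dBV is at or below the -5 dBV threshold — no compression; make-up brings it to 0.2 dBV.
Stage 3: 7.6 dB above -7.4 dBV, reduced 8:1 to 0.95 dB above → -6.45 dBV; +4 dB make-up → -2.45 dBV.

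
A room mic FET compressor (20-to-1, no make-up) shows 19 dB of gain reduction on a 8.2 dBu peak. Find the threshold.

Input is 20 dB above T (since output overshoot × R = input overshoot: (-10.8 − T)·20 = 8.2 − T gives T = -11.8 dBu).
Check: -11.8 + (8.2 − (-11.8))/20 = -11.8 + 1 = -10.8 dBu. ✓

-11.8 dBu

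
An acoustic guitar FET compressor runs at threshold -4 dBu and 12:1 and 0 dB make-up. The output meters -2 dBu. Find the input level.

20 dBu

The compressed level sits -2 − (-4) = 2 dB over threshold.
Undo the ratio: input overshoot = 2 × 12 = 24 dB, giving input = 20 dBu.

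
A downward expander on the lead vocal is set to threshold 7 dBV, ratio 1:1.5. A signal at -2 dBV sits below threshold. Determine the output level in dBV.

-6.5 dBV

Below threshold, a 1:1.5 expander applies gain = (1.5−1)×(T − x) of attenuation.
(1.5−1) × 9 = 4.5 dB, so output = -2 − 4.5 = -6.5 dBV.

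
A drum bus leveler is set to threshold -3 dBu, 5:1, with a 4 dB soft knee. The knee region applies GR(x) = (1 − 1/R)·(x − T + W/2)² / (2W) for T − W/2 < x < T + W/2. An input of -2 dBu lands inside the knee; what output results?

x − T + W/2 = -2 − (-3) + 2 = 3.
GR = (1 − 1/5) × 3² / 8 = 0.8 × 9 / 8 = 0.9 dB.
Output = -2 − 0.9 = -2.9 dBu.

-2.9 dBu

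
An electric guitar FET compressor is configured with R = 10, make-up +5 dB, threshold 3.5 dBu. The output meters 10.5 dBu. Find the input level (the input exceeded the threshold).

Stripping the +5 dB make-up gives 5.5 dBu at the gain stage.
That's 2 dB above the 3.5 dBu threshold.
Input overshoot = R × output overshoot = 20 dB → input = 3.5 + 20 = 23.5 dBu.

23.5 dBu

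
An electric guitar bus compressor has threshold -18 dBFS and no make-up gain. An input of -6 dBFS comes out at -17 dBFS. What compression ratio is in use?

Input overshoot = -6 − (-18) = 12 dB; output overshoot = -17 − (-18) = 1 dB.
Ratio = 12 / 1 = 12.

12:1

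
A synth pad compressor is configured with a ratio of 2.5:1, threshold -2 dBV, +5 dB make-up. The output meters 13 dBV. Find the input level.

23 dBV

Before make-up, the level was 13 − 5 = 8 dBV.
The compressed level sits 8 − (-2) = 10 dB over threshold.
Undo the ratio: input overshoot = 10 × 2.5 = 25 dB, giving input = 23 dBV.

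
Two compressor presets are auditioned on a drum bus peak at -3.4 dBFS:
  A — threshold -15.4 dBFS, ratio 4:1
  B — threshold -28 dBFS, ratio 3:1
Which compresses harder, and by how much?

B, by 7.4 dB

A: 12 dB over, compressed to 3 dB over, so 9 dB of GR.
B: 24.6 dB over, compressed to 8.2 dB over, so 16.4 dB of GR.
B reduces 7.4 dB more.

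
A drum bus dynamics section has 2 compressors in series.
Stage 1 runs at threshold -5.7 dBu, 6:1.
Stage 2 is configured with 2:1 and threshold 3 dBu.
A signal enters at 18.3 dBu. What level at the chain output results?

-1.7 dBu

Stage 1: 18.3 dBu is 24 dB over -5.7 dBu; at 6:1 that becomes 4 dB over, giving -1.7 dBu.
Stage 2: below threshold (-1.7 ≤ 3); passes unchanged; output -1.7 dBu.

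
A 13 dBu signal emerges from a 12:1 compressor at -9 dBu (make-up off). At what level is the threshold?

-11 dBu

Let T be the threshold. Output overshoot = (input overshoot)/R, so -9 − T = (13 − T)/12.
12·(-9 − T) = 13 − T → 11·T = -108 − 13 = -121.
T = -121/11 = -11 dBu.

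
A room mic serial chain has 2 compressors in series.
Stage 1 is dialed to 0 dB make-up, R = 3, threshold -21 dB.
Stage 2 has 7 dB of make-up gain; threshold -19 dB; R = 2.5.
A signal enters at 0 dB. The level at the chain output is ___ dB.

-10 dB

Stage 1: 21 dB above -21 dB, reduced 3:1 to 7 dB above → -14 dB.
Stage 2: 5 dB above -19 dB, reduced 2.5:1 to 2 dB above → -17 dB; +7 dB make-up → -10 dB.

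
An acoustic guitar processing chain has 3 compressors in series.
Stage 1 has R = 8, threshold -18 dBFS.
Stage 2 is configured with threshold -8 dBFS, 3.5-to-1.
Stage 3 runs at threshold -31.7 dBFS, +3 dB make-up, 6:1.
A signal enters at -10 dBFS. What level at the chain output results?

-26.25 dBFS

Stage 1: overshoot 8 dB → 8/8 = 1 dB → -17 dBFS.
Stage 2: below threshold (-17 ≤ -8); passes unchanged; output -17 dBFS.
Stage 3: -17 dBFS is 14.7 dB over -31.7 dBFS; at 6:1 that becomes 2.45 dB over, giving -29.25 dBFS; +3 dB make-up → -26.25 dBFS.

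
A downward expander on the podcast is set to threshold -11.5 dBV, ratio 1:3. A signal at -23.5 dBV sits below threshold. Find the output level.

-47.5 dBV

The input is 12 dB below the -11.5 dBV threshold.
A 1:3 expander multiplies undershoot by 3: 12 × 3 = 36 dB below threshold.
Output = -11.5 − 36 = -47.5 dBV.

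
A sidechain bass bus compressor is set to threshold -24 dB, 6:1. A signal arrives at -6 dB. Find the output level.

-6 dB sits 18 dB over threshold.
The 18 dB excess becomes 3 dB after 6:1 reduction.
That puts the output at -21 dB.

-21 dB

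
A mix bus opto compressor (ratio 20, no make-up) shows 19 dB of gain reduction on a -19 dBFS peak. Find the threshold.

Gain reduction = -19 − (-38) = 19 dB; output overshoot = GR / (R − 1) = 19 / 19 = 1 dB.
Threshold = output − output overshoot = -38 − 1 = -39 dBFS.

-39 dBFS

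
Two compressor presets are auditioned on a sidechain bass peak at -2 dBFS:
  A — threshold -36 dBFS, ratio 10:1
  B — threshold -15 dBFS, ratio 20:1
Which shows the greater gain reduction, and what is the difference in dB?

A, by 18.25 dB

A: overshoot 34 dB → output overshoot 3.4 dB → GR 30.6 dB.
B: overshoot 13 dB → output overshoot 0.65 dB → GR 12.35 dB.
Difference: 18.25 dB in favour of A.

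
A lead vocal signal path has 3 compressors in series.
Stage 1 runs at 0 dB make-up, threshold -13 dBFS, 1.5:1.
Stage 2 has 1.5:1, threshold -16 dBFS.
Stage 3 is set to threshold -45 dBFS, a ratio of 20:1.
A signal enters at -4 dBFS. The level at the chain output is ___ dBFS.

-43.25 dBFS

Stage 1: 9 dB above -13 dBFS, reduced 1.5:1 to 6 dB above → -7 dBFS.
Stage 2: -7 dBFS is 9 dB over -16 dBFS; at 1.5:1 that becomes 6 dB over, giving -10 dBFS.
Stage 3: 35 dB above -45 dBFS, reduced 20:1 to 1.75 dB above → -43.25 dBFS.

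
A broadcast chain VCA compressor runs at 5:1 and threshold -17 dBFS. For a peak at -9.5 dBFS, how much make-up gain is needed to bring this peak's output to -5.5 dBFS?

Overshoot 7.5 dB → 7.5/5 = 1.5 dB after compression, so the compressed level is -17 + 1.5 = -15.5 dBFS.
Make-up = target − compressed = -5.5 − (-15.5) = 10 dB.

10 dB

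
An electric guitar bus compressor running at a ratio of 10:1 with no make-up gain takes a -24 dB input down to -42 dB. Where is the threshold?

Input is 20 dB above T (since output overshoot × R = input overshoot: (-42 − T)·10 = -24 − T gives T = -44 dB).
Check: -44 + (-24 − (-44))/10 = -44 + 2 = -42 dB. ✓

-44 dB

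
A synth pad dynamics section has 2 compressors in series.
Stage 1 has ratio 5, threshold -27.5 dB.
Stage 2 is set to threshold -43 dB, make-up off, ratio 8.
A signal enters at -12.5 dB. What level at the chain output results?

Stage 1: -12.5 dB is 15 dB over -27.5 dB; at 5:1 that becomes 3 dB over, giving -24.5 dB.
Stage 2: 18.5 dB above -43 dB, reduced 8:1 to 2.3125 dB above → -40.6875 dB.

-40.6875 dB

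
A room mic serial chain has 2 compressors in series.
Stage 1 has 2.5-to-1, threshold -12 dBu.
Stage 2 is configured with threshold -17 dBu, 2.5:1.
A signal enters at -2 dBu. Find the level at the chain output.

-13.4 dBu

Stage 1: overshoot 10 dB → 10/2.5 = 4 dB → -8 dBu.
Stage 2: overshoot 9 dB → 9/2.5 = 3.6 dB → -13.4 dBu.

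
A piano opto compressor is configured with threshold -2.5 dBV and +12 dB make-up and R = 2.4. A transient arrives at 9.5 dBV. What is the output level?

9.5 dBV sits 12 dB over threshold.
The 12 dB excess becomes 5 dB after 2.4:1 reduction.
Output = -2.5 + 5 = 2.5 dBV; make-up adds 12 dB, giving 14.5 dBV.

14.5 dBV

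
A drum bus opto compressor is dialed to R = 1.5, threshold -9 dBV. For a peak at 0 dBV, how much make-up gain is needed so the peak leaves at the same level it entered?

Overshoot 9 dB → 9/1.5 = 6 dB after compression, so the compressed level is -9 + 6 = -3 dBV.
Make-up = target − compressed = 0 − (-3) = 3 dB.

3 dB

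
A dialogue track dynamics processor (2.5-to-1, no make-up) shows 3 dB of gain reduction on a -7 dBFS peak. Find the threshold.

-12 dBFS

Let T be the threshold. Output overshoot = (input overshoot)/R, so -10 − T = (-7 − T)/2.5.
2.5·(-10 − T) = -7 − T → 1.5·T = -25 − (-7) = -18.
T = -18/1.5 = -12 dBFS.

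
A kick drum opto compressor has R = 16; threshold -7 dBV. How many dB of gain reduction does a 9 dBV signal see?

The signal is 16 dB above threshold.
A 16:1 ratio leaves 1 dB of that excess.
Gain reduction = 16 − 1 = 15 dB.

15 dB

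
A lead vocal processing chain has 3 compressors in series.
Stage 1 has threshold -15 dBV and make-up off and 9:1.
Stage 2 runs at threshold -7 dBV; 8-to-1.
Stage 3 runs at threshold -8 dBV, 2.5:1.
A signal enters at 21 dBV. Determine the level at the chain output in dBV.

-11 dBV

Stage 1: overshoot 36 dB → 36/9 = 4 dB → -11 dBV.
Stage 2: -11 dBV is at or below the -7 dBV threshold — no compression; output -11 dBV.
Stage 3: below threshold (-11 ≤ -8); passes unchanged; output -11 dBV.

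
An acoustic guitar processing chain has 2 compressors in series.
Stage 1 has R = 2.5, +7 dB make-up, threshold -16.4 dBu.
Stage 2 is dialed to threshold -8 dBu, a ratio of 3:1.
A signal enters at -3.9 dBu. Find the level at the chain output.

Stage 1: 12.5 dB above -16.4 dBu, reduced 2.5:1 to 5 dB above → -11.4 dBu; +7 dB make-up → -4.4 dBu.
Stage 2: 3.6 dB above -8 dBu, reduced 3:1 to 1.2 dB above → -6.8 dBu.

-6.8 dBu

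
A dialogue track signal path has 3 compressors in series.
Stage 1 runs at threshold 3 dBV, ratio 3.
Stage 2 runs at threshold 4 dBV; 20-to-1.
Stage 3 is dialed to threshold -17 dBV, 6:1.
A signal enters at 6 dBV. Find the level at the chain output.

Stage 1: 6 dBV is 3 dB over 3 dBV; at 3:1 that becomes 1 dB over, giving 4 dBV.
Stage 2: 4 dBV ≤ 4 dBV, so stage 2 doesn't engage; output 4 dBV.
Stage 3: overshoot 21 dB → 21/6 = 3.5 dB → -13.5 dBV.

-13.5 dBV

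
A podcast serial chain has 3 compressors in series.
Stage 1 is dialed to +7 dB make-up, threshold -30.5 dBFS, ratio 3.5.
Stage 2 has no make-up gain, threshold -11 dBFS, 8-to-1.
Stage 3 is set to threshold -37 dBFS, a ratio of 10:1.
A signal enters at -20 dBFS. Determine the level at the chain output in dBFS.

-35.35 dBFS

Stage 1: -20 dBFS is 10.5 dB over -30.5 dBFS; at 3.5:1 that becomes 3 dB over, giving -27.5 dBFS; +7 dB make-up → -20.5 dBFS.
Stage 2: -20.5 dBFS is at or below the -11 dBFS threshold — no compression; output -20.5 dBFS.
Stage 3: -20.5 dBFS is 16.5 dB over -37 dBFS; at 10:1 that becomes 1.65 dB over, giving -35.35 dBFS.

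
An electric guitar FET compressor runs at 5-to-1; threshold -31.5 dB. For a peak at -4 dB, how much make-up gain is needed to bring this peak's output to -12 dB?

Overshoot 27.5 dB → 27.5/5 = 5.5 dB after compression, so the compressed level is -31.5 + 5.5 = -26 dB.
Make-up = target − compressed = -12 − (-26) = 14 dB.

14 dB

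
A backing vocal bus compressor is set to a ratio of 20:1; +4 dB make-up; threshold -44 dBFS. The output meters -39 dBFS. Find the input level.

-24 dBFS

Before make-up, the level was -39 − 4 = -43 dBFS.
Post-compression overshoot = -43 − (-44) = 1 dB.
Input overshoot = R × output overshoot = 20 dB → input = -44 + 20 = -24 dBFS.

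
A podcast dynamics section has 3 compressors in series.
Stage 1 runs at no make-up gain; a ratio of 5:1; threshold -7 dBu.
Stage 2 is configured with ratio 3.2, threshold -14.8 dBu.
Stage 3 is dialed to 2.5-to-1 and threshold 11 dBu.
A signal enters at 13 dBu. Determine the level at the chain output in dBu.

-11.1125 dBu

Stage 1: overshoot 20 dB → 20/5 = 4 dB → -3 dBu.
Stage 2: overshoot 11.8 dB → 11.8/3.2 = 3.6875 dB → -11.1125 dBu.
Stage 3: below threshold (-11.1125 ≤ 11); passes unchanged; output -11.1125 dBu.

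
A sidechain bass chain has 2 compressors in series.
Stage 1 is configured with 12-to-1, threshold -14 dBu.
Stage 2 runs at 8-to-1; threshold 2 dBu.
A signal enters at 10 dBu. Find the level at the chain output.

Stage 1: overshoot 24 dB → 24/12 = 2 dB → -12 dBu.
Stage 2: -12 dBu ≤ 2 dBu, so stage 2 doesn't engage; output -12 dBu.

-12 dBu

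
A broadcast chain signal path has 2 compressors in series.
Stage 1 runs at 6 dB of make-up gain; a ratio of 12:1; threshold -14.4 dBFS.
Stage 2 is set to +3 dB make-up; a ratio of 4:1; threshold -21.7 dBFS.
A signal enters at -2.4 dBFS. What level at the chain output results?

-15.125 dBFS

Stage 1: 12 dB above -14.4 dBFS, reduced 12:1 to 1 dB above → -13.4 dBFS; +6 dB make-up → -7.4 dBFS.
Stage 2: overshoot 14.3 dB → 14.3/4 = 3.575 dB → -18.125 dBFS; +3 dB make-up → -15.125 dBFS.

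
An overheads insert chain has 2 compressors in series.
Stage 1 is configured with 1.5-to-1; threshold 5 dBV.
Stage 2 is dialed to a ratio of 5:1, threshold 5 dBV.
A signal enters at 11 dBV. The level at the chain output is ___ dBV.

Stage 1: 6 dB above 5 dBV, reduced 1.5:1 to 4 dB above → 9 dBV.
Stage 2: overshoot 4 dB → 4/5 = 0.8 dB → 5.8 dBV.

5.8 dBV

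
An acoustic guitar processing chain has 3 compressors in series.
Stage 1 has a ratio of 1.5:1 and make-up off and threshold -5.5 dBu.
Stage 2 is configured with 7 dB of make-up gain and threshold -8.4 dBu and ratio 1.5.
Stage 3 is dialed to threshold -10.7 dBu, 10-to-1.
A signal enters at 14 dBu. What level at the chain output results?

Stage 1: 14 dBu is 19.5 dB over -5.5 dBu; at 1.5:1 that becomes 13 dB over, giving 7.5 dBu.
Stage 2: 7.5 dBu is 15.9 dB over -8.4 dBu; at 1.5:1 that becomes 10.6 dB over, giving 2.2 dBu; +7 dB make-up → 9.2 dBu.
Stage 3: overshoot 19.9 dB → 19.9/10 = 1.99 dB → -8.71 dBu.

-8.71 dBu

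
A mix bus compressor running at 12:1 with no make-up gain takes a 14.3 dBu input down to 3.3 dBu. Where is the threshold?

2.3 dBu

Gain reduction = 14.3 − 3.3 = 11 dB; output overshoot = GR / (R − 1) = 11 / 11 = 1 dB.
Threshold = output − output overshoot = 3.3 − 1 = 2.3 dBu.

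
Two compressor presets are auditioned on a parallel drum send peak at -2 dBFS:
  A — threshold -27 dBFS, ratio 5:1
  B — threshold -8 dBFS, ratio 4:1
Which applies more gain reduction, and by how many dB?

A, by 15.5 dB

A: 25 dB over, compressed to 5 dB over, so 20 dB of GR.
B: 6 dB over, compressed to 1.5 dB over, so 4.5 dB of GR.
Difference: 15.5 dB in favour of A.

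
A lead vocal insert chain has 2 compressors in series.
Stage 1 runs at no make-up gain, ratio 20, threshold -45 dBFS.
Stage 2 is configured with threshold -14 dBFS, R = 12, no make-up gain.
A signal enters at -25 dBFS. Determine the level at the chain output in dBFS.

Stage 1: overshoot 20 dB → 20/20 = 1 dB → -44 dBFS.
Stage 2: -44 dBFS is at or below the -14 dBFS threshold — no compression; output -44 dBFS.

-44 dBFS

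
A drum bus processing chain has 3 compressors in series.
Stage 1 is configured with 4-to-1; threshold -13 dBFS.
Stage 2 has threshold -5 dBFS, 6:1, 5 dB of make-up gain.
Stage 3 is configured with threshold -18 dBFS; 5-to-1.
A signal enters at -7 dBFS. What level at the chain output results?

Stage 1: -7 dBFS is 6 dB over -13 dBFS; at 4:1 that becomes 1.5 dB over, giving -11.5 dBFS.
Stage 2: below threshold (-11.5 ≤ -5); passes unchanged; make-up brings it to -6.5 dBFS.
Stage 3: overshoot 11.5 dB → 11.5/5 = 2.3 dB → -15.7 dBFS.

-15.7 dBFS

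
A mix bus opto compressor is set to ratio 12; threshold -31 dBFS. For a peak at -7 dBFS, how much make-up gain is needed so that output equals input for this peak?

The peak compresses to -31 + 24/12 = -29 dBFS.
To reach -7 dBFS requires -7 − (-29) = 22 dB of make-up.

22 dB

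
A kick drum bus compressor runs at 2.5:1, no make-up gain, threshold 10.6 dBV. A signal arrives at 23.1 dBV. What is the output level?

Overshoot: 23.1 − 10.6 = 12.5 dB.
The 12.5 dB excess becomes 5 dB after 2.5:1 reduction.
Output = 10.6 + 5 = 15.6 dBV.

15.6 dBV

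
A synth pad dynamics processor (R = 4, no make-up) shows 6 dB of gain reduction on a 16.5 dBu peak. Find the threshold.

8.5 dBu

Let T be the threshold. Output overshoot = (input overshoot)/R, so 10.5 − T = (16.5 − T)/4.
4·(10.5 − T) = 16.5 − T → 3·T = 42 − 16.5 = 25.5.
T = 25.5/3 = 8.5 dBu.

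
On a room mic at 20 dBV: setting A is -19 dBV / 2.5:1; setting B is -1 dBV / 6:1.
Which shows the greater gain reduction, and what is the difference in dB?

A, by 5.9 dB

A: 39 dB over, compressed to 15.6 dB over, so 23.4 dB of GR.
B: 21 dB over, compressed to 3.5 dB over, so 17.5 dB of GR.
Difference: 5.9 dB in favour of A.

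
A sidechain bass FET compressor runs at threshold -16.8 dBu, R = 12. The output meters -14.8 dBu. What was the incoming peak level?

That's 2 dB above the -16.8 dBu threshold.
Input overshoot = R × output overshoot = 24 dB → input = -16.8 + 24 = 7.2 dBu.

7.2 dBu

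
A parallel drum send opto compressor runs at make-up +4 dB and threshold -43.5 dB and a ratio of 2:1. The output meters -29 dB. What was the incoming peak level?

-22.5 dB

Stripping the +4 dB make-up gives -33 dB at the gain stage.
That's 10.5 dB above the -43.5 dB threshold.
Input overshoot = R × output overshoot = 21 dB → input = -43.5 + 21 = -22.5 dB.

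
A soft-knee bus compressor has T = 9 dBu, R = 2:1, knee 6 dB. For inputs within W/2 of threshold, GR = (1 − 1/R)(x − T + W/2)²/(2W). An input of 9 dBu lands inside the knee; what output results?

8.625 dBu

x − T + W/2 = 9 − 9 + 3 = 3.
GR = (1 − 1/2) × 3² / 12 = 0.5 × 9 / 12 = 0.375 dB.
Output = 9 − 0.375 = 8.625 dBu.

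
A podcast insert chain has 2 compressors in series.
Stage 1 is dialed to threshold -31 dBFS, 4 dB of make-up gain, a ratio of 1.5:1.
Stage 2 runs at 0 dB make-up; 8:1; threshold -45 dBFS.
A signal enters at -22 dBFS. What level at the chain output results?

Stage 1: -22 dBFS is 9 dB over -31 dBFS; at 1.5:1 that becomes 6 dB over, giving -25 dBFS; +4 dB make-up → -21 dBFS.
Stage 2: 24 dB above -45 dBFS, reduced 8:1 to 3 dB above → -42 dBFS.

-42 dBFS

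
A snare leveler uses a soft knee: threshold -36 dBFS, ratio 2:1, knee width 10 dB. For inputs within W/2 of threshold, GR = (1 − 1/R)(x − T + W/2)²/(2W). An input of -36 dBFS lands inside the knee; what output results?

x − T + W/2 = -36 − (-36) + 5 = 5.
GR = (1 − 1/2) × 5² / 20 = 0.5 × 25 / 20 = 0.625 dB.
Output = -36 − 0.625 = -36.625 dBFS.

-36.625 dBFS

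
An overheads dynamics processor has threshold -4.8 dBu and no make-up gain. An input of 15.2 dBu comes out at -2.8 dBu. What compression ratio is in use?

Input overshoot = 15.2 − (-4.8) = 20 dB; output overshoot = -2.8 − (-4.8) = 2 dB.
Ratio = 20 / 2 = 10.

10:1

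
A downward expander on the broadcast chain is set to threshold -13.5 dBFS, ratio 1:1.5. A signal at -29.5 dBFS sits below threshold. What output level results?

-37.5 dBFS

Undershoot = (-13.5) − (-29.5) = 16 dB.
At 1:1.5, that expands to 24 dB under threshold.
Output = -13.5 − 24 = -37.5 dBFS.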